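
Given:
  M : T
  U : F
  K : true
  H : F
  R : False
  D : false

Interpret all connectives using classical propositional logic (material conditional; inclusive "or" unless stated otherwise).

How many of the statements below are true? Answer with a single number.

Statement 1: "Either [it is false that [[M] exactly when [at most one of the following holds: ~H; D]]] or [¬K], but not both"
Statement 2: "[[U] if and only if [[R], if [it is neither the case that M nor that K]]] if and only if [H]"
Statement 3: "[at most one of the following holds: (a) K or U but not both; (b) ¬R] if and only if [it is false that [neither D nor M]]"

Statement 1: Parsed as ¬(M ↔ (¬H ↑ D)) ⊕ ¬K

¬H = ¬F = T
¬H ↑ D = T ↑ F = T
M ↔ (¬H ↑ D) = T ↔ T = T
¬(M ↔ (¬H ↑ D)) = ¬T = F
¬K = ¬T = F
¬(M ↔ (¬H ↑ D)) ⊕ ¬K = F ⊕ F = F
Hence Statement 1 is false.

Statement 2: Parsed as (U ↔ ((M ↓ K) → R)) ↔ H

M ↓ K = T ↓ T = F
(M ↓ K) → R = F → F = T
U ↔ ((M ↓ K) → R) = F ↔ T = F
(U ↔ ((M ↓ K) → R)) ↔ H = F ↔ F = T
Thus Statement 2 is true.

Statement 3: This is ((K ⊕ U) ↑ ¬R) ↔ ¬(D ↓ M).

K ⊕ U = T ⊕ F = T
¬R = ¬F = T
(K ⊕ U) ↑ ¬R = T ↑ T = F
D ↓ M = F ↓ T = F
¬(D ↓ M) = ¬F = T
((K ⊕ U) ↑ ¬R) ↔ ¬(D ↓ M) = F ↔ T = F
Hence Statement 3 is false.

True statements: 1.

1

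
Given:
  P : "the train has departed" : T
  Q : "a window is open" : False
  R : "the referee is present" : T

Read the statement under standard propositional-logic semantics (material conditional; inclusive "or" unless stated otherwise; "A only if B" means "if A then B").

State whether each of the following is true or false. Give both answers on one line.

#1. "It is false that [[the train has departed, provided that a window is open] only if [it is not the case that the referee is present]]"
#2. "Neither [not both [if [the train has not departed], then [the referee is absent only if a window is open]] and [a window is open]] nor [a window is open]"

#1 true; #2 false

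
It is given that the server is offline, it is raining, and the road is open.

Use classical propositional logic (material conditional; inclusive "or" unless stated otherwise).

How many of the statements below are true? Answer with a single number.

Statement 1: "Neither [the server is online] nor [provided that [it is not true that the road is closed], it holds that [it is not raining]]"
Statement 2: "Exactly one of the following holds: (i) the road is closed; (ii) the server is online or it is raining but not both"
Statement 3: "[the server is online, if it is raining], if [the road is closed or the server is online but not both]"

Let R = "the server is online" (False), M = "the road is closed" (False), S = "it is raining" (True).

Statement 1: In symbols: R nor (not M -> not S)

not M = not False = True
not S = not True = False
not M -> not S = True -> False = False
R nor (not M -> not S) = False nor False = True
Hence Statement 1 is true.

Statement 2: Formalization: M xor (R xor S)

R xor S = False xor True = True
M xor (R xor S) = False xor True = True
Hence Statement 2 is true.

Statement 3: In symbols: (M xor R) -> (S -> R)

M xor R = False xor False = False
S -> R = True -> False = False
(M xor R) -> (S -> R) = False -> False = True
Hence Statement 3 is true.

3 of the 3 statements are true (Statement 1, Statement 2, Statement 3).

3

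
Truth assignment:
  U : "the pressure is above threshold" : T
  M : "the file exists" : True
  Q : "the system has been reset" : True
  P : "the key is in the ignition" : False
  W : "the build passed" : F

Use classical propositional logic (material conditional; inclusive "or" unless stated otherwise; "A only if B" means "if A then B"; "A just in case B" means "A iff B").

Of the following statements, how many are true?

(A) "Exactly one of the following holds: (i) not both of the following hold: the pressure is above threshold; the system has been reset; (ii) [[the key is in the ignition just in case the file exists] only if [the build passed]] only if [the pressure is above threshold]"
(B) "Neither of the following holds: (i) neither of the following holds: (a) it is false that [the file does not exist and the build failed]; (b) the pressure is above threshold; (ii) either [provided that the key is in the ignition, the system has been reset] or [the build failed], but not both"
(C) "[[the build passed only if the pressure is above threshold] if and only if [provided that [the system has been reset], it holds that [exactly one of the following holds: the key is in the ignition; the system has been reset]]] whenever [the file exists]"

3

(A): In symbols: (U nand Q) xor (((P <-> M) -> W) -> U)

U nand Q = T nand T = F
P <-> M = F <-> T = F
(P <-> M) -> W = F -> F = T
((P <-> M) -> W) -> U = T -> T = T
(U nand Q) xor (((P <-> M) -> W) -> U) = F xor T = T
So (A) is true.

(B): Parsed as (~(~M & ~W) nor U) nor ((P -> Q) xor ~W)

~M = ~T = F
~W = ~F = T
~M & ~W = F & T = F
~(~M & ~W) = ~F = T
~(~M & ~W) nor U = T nor T = F
P -> Q = F -> T = T
~W = ~F = T
(P -> Q) xor ~W = T xor T = F
(~(~M & ~W) nor U) nor ((P -> Q) xor ~W) = F nor F = T
So (B) is true.

(C): In symbols: M -> ((W -> U) <-> (Q -> (P xor Q)))

W -> U = F -> T = T
P xor Q = F xor T = T
Q -> (P xor Q) = T -> T = T
(W -> U) <-> (Q -> (P xor Q)) = T <-> T = T
M -> ((W -> U) <-> (Q -> (P xor Q))) = T -> T = T
So (C) is true.

Count: 3.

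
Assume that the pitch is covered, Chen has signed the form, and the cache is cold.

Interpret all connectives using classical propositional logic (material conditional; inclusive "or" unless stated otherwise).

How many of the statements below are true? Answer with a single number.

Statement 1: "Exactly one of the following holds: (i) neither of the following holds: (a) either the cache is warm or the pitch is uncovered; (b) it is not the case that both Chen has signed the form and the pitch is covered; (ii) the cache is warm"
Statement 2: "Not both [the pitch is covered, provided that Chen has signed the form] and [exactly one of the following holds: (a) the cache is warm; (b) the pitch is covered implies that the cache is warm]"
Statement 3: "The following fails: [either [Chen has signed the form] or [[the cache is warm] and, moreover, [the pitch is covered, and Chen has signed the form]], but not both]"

2

Let M = "the cache is warm" (F), N = "the pitch is covered" (T), H = "Chen has signed the form" (T).

Statement 1: In symbols: ((M | ~N) nor (H nand N)) xor M

~N = ~T = F
M | ~N = F | F = F
H nand N = T nand T = F
(M | ~N) nor (H nand N) = F nor F = T
((M | ~N) nor (H nand N)) xor M = T xor F = T
Thus Statement 1 is true.

Statement 2: Parsed as (H -> N) nand (M xor (N -> M))

H -> N = T -> T = T
N -> M = T -> F = F
M xor (N -> M) = F xor F = F
(H -> N) nand (M xor (N -> M)) = T nand F = T
Thus Statement 2 is true.

Statement 3: In symbols: ~(H xor (M & (N & H)))

N & H = T & T = T
M & (N & H) = F & T = F
H xor (M & (N & H)) = T xor F = T
~(H xor (M & (N & H))) = ~T = F
Hence Statement 3 is false.

Count: 2.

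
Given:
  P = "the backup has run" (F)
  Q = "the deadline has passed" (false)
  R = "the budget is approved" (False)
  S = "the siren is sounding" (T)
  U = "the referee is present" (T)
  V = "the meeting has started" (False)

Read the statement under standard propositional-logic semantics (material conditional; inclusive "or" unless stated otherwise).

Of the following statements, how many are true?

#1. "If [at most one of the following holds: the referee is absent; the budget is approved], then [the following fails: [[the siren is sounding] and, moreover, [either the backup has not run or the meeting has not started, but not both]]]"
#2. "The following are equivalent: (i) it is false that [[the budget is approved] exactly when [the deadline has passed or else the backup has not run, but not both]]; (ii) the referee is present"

#1: Parsed as (¬U ↑ R) → ¬(S ∧ (¬P ⊕ ¬V))

¬U = ¬T = F
¬U ↑ R = F ↑ F = T
¬P = ¬F = T
¬V = ¬F = T
¬P ⊕ ¬V = T ⊕ T = F
S ∧ (¬P ⊕ ¬V) = T ∧ F = F
¬(S ∧ (¬P ⊕ ¬V)) = ¬F = T
(¬U ↑ R) → ¬(S ∧ (¬P ⊕ ¬V)) = T → T = T
So #1 is true.

#2: This is ¬(R ↔ (Q ⊕ ¬P)) ↔ U.

¬P = ¬F = T
Q ⊕ ¬P = F ⊕ T = T
R ↔ (Q ⊕ ¬P) = F ↔ T = F
¬(R ↔ (Q ⊕ ¬P)) = ¬F = T
¬(R ↔ (Q ⊕ ¬P)) ↔ U = T ↔ T = T
Hence #2 is true.

2 of the 2 statements are true (#1, #2).

2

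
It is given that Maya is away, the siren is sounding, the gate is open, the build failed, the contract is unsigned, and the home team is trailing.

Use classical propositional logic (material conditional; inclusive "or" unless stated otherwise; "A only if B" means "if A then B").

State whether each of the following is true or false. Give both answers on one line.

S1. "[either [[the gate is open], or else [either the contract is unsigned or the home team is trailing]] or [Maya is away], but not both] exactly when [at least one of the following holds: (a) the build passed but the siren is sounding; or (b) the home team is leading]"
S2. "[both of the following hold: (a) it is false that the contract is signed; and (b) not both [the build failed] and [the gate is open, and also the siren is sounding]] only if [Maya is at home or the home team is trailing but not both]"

Let R = "the gate is open" (T), P = "the contract is signed" (F), D = "the home team is leading" (F), L = "Maya is at home" (F), U = "the build passed" (F), V = "the siren is sounding" (T).

S1: This is ((R ∨ (¬P ∨ ¬D)) ⊕ ¬L) ↔ ((U ∧ V) ∨ D).

¬P = ¬F = T
¬D = ¬F = T
¬P ∨ ¬D = T ∨ T = T
R ∨ (¬P ∨ ¬D) = T ∨ T = T
¬L = ¬F = T
(R ∨ (¬P ∨ ¬D)) ⊕ ¬L = T ⊕ T = F
U ∧ V = F ∧ T = F
(U ∧ V) ∨ D = F ∨ F = F
((R ∨ (¬P ∨ ¬D)) ⊕ ¬L) ↔ ((U ∧ V) ∨ D) = F ↔ F = T
Thus S1 is true.

S2: In symbols: (¬P ∧ (¬U ↑ (R ∧ V))) → (L ⊕ ¬D)

¬P = ¬F = T
¬U = ¬F = T
R ∧ V = T ∧ T = T
¬U ↑ (R ∧ V) = T ↑ T = F
¬P ∧ (¬U ↑ (R ∧ V)) = T ∧ F = F
¬D = ¬F = T
L ⊕ ¬D = F ⊕ T = T
(¬P ∧ (¬U ↑ (R ∧ V))) → (L ⊕ ¬D) = F → T = T
So S2 is true.

S1 true, S2 true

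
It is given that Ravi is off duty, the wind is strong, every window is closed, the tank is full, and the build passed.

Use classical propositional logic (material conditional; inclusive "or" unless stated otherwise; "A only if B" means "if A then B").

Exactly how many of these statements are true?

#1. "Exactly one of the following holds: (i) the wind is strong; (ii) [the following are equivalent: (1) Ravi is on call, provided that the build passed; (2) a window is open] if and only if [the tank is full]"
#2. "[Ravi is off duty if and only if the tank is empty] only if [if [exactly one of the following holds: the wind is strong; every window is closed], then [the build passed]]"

Let N = "the wind is strong" (T), Q = "the build passed" (T), D = "Ravi is on call" (F), R = "a window is open" (F), M = "the tank is full" (T).

#1: Formalization: N xor (((Q -> D) <-> R) <-> M)

Q -> D = T -> F = F
(Q -> D) <-> R = F <-> F = T
((Q -> D) <-> R) <-> M = T <-> T = T
N xor (((Q -> D) <-> R) <-> M) = T xor T = F
Hence #1 is false.

#2: This is (~D <-> ~M) -> ((N xor ~R) -> Q).

~D = ~F = T
~M = ~T = F
~D <-> ~M = T <-> F = F
~R = ~F = T
N xor ~R = T xor T = F
(N xor ~R) -> Q = F -> T = T
(~D <-> ~M) -> ((N xor ~R) -> Q) = F -> T = T
Hence #2 is true.

True statements: 1.

1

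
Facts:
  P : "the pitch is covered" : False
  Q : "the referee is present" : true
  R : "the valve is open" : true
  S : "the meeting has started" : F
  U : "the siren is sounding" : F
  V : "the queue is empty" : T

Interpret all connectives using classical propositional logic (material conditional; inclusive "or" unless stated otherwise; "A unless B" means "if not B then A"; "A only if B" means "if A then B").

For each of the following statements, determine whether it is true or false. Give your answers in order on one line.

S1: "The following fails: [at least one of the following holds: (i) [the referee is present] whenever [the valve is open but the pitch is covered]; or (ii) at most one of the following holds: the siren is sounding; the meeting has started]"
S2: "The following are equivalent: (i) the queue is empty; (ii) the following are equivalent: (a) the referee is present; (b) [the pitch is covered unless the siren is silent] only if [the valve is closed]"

S1 False / S2 False

S1: Formalization: ~(((R & P) -> Q) | (U nand S))

R & P = T & F = F
(R & P) -> Q = F -> T = T
U nand S = F nand F = T
((R & P) -> Q) | (U nand S) = T | T = T
~(((R & P) -> Q) | (U nand S)) = ~T = F
So S1 is false.

S2: In symbols: V <-> (Q <-> ((P | ~U) -> ~R))

~U = ~F = T
P | ~U = F | T = T
~R = ~T = F
(P | ~U) -> ~R = T -> F = F
Q <-> ((P | ~U) -> ~R) = T <-> F = F
V <-> (Q <-> ((P | ~U) -> ~R)) = T <-> F = F
Thus S2 is false.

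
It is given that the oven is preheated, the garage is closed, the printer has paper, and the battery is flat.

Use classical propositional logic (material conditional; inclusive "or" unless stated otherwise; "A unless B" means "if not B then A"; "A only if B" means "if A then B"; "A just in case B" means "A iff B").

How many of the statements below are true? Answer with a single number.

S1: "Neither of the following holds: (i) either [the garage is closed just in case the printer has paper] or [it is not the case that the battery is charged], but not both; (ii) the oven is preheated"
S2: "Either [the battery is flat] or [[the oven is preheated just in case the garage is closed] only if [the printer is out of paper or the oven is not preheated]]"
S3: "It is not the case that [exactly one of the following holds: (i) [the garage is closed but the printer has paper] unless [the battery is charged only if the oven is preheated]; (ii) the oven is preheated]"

2

Let V = "the garage is closed" (True), R = "the printer has paper" (True), K = "the battery is charged" (False), N = "the oven is preheated" (True).

S1: Parsed as ((V iff R) xor not K) nor N

V iff R = True iff True = True
not K = not False = True
(V iff R) xor not K = True xor True = False
((V iff R) xor not K) nor N = False nor True = False
Thus S1 is false.

S2: Formalization: not K or ((N iff V) -> (not R or not N))

not K = not False = True
N iff V = True iff True = True
not R = not True = False
not N = not True = False
not R or not N = False or False = False
(N iff V) -> (not R or not N) = True -> False = False
not K or ((N iff V) -> (not R or not N)) = True or False = True
So S2 is true.

S3: This is not (((V and R) or (K -> N)) xor N).

V and R = True and True = True
K -> N = False -> True = True
(V and R) or (K -> N) = True or True = True
((V and R) or (K -> N)) xor N = True xor True = False
not (((V and R) or (K -> N)) xor N) = not False = True
Hence S3 is true.

True statements: 2 (S2, S3).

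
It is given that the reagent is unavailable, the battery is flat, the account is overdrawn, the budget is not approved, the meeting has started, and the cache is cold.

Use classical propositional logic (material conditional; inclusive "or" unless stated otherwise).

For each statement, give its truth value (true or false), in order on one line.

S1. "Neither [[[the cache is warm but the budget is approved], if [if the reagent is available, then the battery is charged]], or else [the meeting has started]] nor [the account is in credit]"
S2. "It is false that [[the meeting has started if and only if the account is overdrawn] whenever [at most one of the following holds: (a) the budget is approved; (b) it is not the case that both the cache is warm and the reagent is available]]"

S1 F; S2 F

Let P = "the reagent is available" (F), Q = "the battery is charged" (F), V = "the cache is warm" (F), S = "the budget is approved" (F), U = "the meeting has started" (T), R = "the account is overdrawn" (T).

S1: In symbols: (((P -> Q) -> (V & S)) | U) nor ~R

P -> Q = F -> F = T
V & S = F & F = F
(P -> Q) -> (V & S) = T -> F = F
((P -> Q) -> (V & S)) | U = F | T = T
~R = ~T = F
(((P -> Q) -> (V & S)) | U) nor ~R = T nor F = F
Hence S1 is false.

S2: Parsed as ~((S nand (V nand P)) -> (U <-> R))

V nand P = F nand F = T
S nand (V nand P) = F nand T = T
U <-> R = T <-> T = T
(S nand (V nand P)) -> (U <-> R) = T -> T = T
~((S nand (V nand P)) -> (U <-> R)) = ~T = F
Hence S2 is false.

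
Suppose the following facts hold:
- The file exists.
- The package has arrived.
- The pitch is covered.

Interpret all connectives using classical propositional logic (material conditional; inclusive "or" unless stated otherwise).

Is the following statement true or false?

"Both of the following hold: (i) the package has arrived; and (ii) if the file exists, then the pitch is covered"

The statement is true.

Let K = "the package has arrived" (T), P = "the file exists" (T), R = "the pitch is covered" (T).
This is K & (P -> R).

P -> R = T -> T = T
K & (P -> R) = T & T = T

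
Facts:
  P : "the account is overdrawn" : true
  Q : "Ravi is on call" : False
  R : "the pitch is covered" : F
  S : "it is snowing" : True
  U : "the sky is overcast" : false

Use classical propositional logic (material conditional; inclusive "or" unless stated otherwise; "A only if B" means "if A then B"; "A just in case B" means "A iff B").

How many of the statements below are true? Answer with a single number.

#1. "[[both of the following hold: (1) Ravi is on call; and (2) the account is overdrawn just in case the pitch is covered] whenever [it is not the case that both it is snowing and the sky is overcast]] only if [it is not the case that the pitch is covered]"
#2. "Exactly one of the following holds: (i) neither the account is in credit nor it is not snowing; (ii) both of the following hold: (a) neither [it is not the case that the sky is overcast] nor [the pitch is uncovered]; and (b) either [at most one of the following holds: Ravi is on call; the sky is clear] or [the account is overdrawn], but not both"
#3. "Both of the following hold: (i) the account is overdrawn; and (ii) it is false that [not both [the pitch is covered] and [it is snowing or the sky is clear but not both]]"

2

#1: This is ((S ↑ U) → (Q ∧ (P ↔ R))) → ¬R.

S ↑ U = T ↑ F = T
P ↔ R = T ↔ F = F
Q ∧ (P ↔ R) = F ∧ F = F
(S ↑ U) → (Q ∧ (P ↔ R)) = T → F = F
¬R = ¬F = T
((S ↑ U) → (Q ∧ (P ↔ R))) → ¬R = F → T = T
Hence #1 is true.

#2: In symbols: (¬P ↓ ¬S) ⊕ ((¬U ↓ ¬R) ∧ ((Q ↑ ¬U) ⊕ P))

¬P = ¬T = F
¬S = ¬T = F
¬P ↓ ¬S = F ↓ F = T
¬U = ¬F = T
¬R = ¬F = T
¬U ↓ ¬R = T ↓ T = F
¬U = ¬F = T
Q ↑ ¬U = F ↑ T = T
(Q ↑ ¬U) ⊕ P = T ⊕ T = F
(¬U ↓ ¬R) ∧ ((Q ↑ ¬U) ⊕ P) = F ∧ F = F
(¬P ↓ ¬S) ⊕ ((¬U ↓ ¬R) ∧ ((Q ↑ ¬U) ⊕ P)) = T ⊕ F = T
Thus #2 is true.

#3: Parsed as P ∧ ¬(R ↑ (S ⊕ ¬U))

¬U = ¬F = T
S ⊕ ¬U = T ⊕ T = F
R ↑ (S ⊕ ¬U) = F ↑ F = T
¬(R ↑ (S ⊕ ¬U)) = ¬T = F
P ∧ ¬(R ↑ (S ⊕ ¬U)) = T ∧ F = F
Hence #3 is false.

2 of the 3 statements are true (#1, #2).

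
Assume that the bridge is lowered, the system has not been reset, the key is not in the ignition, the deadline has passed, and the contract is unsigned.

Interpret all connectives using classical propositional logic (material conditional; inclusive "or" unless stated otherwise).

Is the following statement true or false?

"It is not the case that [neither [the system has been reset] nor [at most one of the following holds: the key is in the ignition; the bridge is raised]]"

True.

Let Q = "the system has been reset" (F), R = "the key is in the ignition" (F), P = "the bridge is raised" (F).
Parsed as ¬(Q ↓ (R ↑ P))

R ↑ P = F ↑ F = T
Q ↓ (R ↑ P) = F ↓ T = F
¬(Q ↓ (R ↑ P)) = ¬F = T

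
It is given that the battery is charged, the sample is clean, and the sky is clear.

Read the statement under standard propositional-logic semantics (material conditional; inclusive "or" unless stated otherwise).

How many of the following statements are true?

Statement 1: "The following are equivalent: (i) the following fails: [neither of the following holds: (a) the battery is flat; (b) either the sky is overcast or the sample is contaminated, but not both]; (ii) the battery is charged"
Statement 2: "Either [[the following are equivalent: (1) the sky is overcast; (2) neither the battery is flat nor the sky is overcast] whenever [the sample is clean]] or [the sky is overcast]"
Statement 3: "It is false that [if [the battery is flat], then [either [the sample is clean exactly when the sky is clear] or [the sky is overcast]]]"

Let P = "the battery is charged" (T), R = "the sky is overcast" (F), Q = "the sample is contaminated" (F).

Statement 1: In symbols: ~(~P nor (R xor Q)) <-> P

~P = ~T = F
R xor Q = F xor F = F
~P nor (R xor Q) = F nor F = T
~(~P nor (R xor Q)) = ~T = F
~(~P nor (R xor Q)) <-> P = F <-> T = F
So Statement 1 is false.

Statement 2: This is (~Q -> (R <-> (~P nor R))) | R.

~Q = ~F = T
~P = ~T = F
~P nor R = F nor F = T
R <-> (~P nor R) = F <-> T = F
~Q -> (R <-> (~P nor R)) = T -> F = F
(~Q -> (R <-> (~P nor R))) | R = F | F = F
Hence Statement 2 is false.

Statement 3: Parsed as ~(~P -> ((~Q <-> ~R) | R))

~P = ~T = F
~Q = ~F = T
~R = ~F = T
~Q <-> ~R = T <-> T = T
(~Q <-> ~R) | R = T | F = T
~P -> ((~Q <-> ~R) | R) = F -> T = T
~(~P -> ((~Q <-> ~R) | R)) = ~T = F
So Statement 3 is false.

Count: 0.

0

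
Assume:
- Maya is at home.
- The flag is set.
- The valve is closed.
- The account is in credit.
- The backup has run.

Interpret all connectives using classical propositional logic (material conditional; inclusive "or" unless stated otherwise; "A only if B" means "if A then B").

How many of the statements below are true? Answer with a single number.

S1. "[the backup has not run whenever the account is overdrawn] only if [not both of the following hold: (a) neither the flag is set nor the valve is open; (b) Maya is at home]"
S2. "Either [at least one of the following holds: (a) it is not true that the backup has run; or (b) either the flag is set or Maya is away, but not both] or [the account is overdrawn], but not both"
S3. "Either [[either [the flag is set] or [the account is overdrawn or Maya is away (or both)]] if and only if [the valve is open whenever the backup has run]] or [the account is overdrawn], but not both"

2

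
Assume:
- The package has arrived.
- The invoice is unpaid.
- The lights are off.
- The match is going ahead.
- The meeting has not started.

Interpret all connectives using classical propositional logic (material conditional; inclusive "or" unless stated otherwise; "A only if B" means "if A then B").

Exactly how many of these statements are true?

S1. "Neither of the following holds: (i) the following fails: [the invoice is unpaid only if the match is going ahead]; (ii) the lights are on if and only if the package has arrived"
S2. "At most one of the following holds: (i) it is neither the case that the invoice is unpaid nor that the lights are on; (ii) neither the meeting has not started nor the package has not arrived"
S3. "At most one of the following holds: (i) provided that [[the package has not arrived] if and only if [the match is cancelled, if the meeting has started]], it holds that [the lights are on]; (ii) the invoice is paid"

Let U = "the invoice is paid" (F), L = "the match is cancelled" (F), W = "the lights are on" (F), M = "the package has arrived" (T), R = "the meeting has started" (F).

S1: This is ~(~U -> ~L) nor (W <-> M).

~U = ~F = T
~L = ~F = T
~U -> ~L = T -> T = T
~(~U -> ~L) = ~T = F
W <-> M = F <-> T = F
~(~U -> ~L) nor (W <-> M) = F nor F = T
Thus S1 is true.

S2: In symbols: (~U nor W) nand (~R nor ~M)

~U = ~F = T
~U nor W = T nor F = F
~R = ~F = T
~M = ~T = F
~R nor ~M = T nor F = F
(~U nor W) nand (~R nor ~M) = F nand F = T
Thus S2 is true.

S3: Formalization: ((~M <-> (R -> L)) -> W) nand U

~M = ~T = F
R -> L = F -> F = T
~M <-> (R -> L) = F <-> T = F
(~M <-> (R -> L)) -> W = F -> F = T
((~M <-> (R -> L)) -> W) nand U = T nand F = T
Thus S3 is true.

3 of the 3 statements are true (S1, S2, S3).

3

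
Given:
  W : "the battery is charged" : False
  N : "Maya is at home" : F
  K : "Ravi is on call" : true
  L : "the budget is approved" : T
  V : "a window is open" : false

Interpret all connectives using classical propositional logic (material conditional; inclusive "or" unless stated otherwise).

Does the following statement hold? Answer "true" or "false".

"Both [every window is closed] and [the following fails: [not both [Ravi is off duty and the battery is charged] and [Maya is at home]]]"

Values: V=F, K=T, W=F, N=F.
In symbols: ¬V ∧ ¬((¬K ∧ W) ↑ N)

¬V = ¬F = T
¬K = ¬T = F
¬K ∧ W = F ∧ F = F
(¬K ∧ W) ↑ N = F ↑ F = T
¬((¬K ∧ W) ↑ N) = ¬T = F
¬V ∧ ¬((¬K ∧ W) ↑ N) = T ∧ F = F

false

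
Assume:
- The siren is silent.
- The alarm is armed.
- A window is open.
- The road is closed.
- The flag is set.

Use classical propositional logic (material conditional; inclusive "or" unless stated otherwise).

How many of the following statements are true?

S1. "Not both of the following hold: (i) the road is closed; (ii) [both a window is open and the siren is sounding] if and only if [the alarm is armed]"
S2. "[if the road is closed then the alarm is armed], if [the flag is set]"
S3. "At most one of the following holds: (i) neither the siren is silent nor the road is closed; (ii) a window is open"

3

Let S = "the road is closed" (True), R = "a window is open" (True), P = "the siren is sounding" (False), Q = "the alarm is armed" (True), U = "the flag is set" (True).

S1: Formalization: S nand ((R and P) iff Q)

R and P = True and False = False
(R and P) iff Q = False iff True = False
S nand ((R and P) iff Q) = True nand False = True
Hence S1 is true.

S2: Parsed as U -> (S -> Q)

S -> Q = True -> True = True
U -> (S -> Q) = True -> True = True
Hence S2 is true.

S3: In symbols: (not P nor S) nand R

not P = not False = True
not P nor S = True nor True = False
(not P nor S) nand R = False nand True = True
Hence S3 is true.

Count: 3.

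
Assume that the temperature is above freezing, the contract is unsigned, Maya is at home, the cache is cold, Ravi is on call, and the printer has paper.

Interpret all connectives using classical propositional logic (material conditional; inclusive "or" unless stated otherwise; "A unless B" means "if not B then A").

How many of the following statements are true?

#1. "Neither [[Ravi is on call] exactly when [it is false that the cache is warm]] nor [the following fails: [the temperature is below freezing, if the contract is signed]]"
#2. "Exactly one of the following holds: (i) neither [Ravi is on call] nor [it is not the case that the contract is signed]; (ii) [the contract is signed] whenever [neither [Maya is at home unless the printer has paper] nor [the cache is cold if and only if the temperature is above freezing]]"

1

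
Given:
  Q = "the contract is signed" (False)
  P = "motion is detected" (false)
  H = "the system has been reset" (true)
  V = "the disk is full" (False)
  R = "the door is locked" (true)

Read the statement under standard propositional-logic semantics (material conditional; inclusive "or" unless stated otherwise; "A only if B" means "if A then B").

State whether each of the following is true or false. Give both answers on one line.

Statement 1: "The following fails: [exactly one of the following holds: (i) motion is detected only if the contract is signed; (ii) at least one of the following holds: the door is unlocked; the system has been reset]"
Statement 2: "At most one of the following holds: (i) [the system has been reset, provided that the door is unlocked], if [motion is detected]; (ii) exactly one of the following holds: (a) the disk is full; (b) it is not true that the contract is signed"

Statement 1 T / Statement 2 F

Statement 1: Formalization: ¬((P → Q) ⊕ (¬R ∨ H))

P → Q = F → F = T
¬R = ¬T = F
¬R ∨ H = F ∨ T = T
(P → Q) ⊕ (¬R ∨ H) = T ⊕ T = F
¬((P → Q) ⊕ (¬R ∨ H)) = ¬F = T
So Statement 1 is true.

Statement 2: This is (P → (¬R → H)) ↑ (V ⊕ ¬Q).

¬R = ¬T = F
¬R → H = F → T = T
P → (¬R → H) = F → T = T
¬Q = ¬F = T
V ⊕ ¬Q = F ⊕ T = T
(P → (¬R → H)) ↑ (V ⊕ ¬Q) = T ↑ T = F
Thus Statement 2 is false.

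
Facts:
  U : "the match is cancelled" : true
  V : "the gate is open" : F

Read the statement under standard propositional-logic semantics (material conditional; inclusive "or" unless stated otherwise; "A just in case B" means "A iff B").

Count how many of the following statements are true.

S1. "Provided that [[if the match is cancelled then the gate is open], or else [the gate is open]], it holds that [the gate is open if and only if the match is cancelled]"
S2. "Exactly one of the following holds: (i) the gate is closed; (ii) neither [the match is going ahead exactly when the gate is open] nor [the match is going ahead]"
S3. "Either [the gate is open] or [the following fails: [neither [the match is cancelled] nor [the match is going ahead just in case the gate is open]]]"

S1: In symbols: ((U → V) ∨ V) → (V ↔ U)

U → V = T → F = F
(U → V) ∨ V = F ∨ F = F
V ↔ U = F ↔ T = F
((U → V) ∨ V) → (V ↔ U) = F → F = T
Hence S1 is true.

S2: This is ¬V ⊕ ((¬U ↔ V) ↓ ¬U).

¬V = ¬F = T
¬U = ¬T = F
¬U ↔ V = F ↔ F = T
¬U = ¬T = F
(¬U ↔ V) ↓ ¬U = T ↓ F = F
¬V ⊕ ((¬U ↔ V) ↓ ¬U) = T ⊕ F = T
Hence S2 is true.

S3: In symbols: V ∨ ¬(U ↓ (¬U ↔ V))

¬U = ¬T = F
¬U ↔ V = F ↔ F = T
U ↓ (¬U ↔ V) = T ↓ T = F
¬(U ↓ (¬U ↔ V)) = ¬F = T
V ∨ ¬(U ↓ (¬U ↔ V)) = F ∨ T = T
Thus S3 is true.

Count: 3.

3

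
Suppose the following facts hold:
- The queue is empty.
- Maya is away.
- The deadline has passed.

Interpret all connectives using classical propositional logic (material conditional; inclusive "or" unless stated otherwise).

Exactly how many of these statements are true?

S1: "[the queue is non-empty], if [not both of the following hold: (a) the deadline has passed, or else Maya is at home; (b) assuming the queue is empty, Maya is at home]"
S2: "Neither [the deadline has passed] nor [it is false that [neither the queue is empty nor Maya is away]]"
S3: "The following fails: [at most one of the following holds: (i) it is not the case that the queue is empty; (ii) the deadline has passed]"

0

Let K = "the deadline has passed" (T), D = "Maya is at home" (F), V = "the queue is empty" (T).

S1: Parsed as ((K ∨ D) ↑ (V → D)) → ¬V

K ∨ D = T ∨ F = T
V → D = T → F = F
(K ∨ D) ↑ (V → D) = T ↑ F = T
¬V = ¬T = F
((K ∨ D) ↑ (V → D)) → ¬V = T → F = F
Thus S1 is false.

S2: Formalization: K ↓ ¬(V ↓ ¬D)

¬D = ¬F = T
V ↓ ¬D = T ↓ T = F
¬(V ↓ ¬D) = ¬F = T
K ↓ ¬(V ↓ ¬D) = T ↓ T = F
So S2 is false.

S3: Formalization: ¬(¬V ↑ K)

¬V = ¬T = F
¬V ↑ K = F ↑ T = T
¬(¬V ↑ K) = ¬T = F
Thus S3 is false.

Count: 0.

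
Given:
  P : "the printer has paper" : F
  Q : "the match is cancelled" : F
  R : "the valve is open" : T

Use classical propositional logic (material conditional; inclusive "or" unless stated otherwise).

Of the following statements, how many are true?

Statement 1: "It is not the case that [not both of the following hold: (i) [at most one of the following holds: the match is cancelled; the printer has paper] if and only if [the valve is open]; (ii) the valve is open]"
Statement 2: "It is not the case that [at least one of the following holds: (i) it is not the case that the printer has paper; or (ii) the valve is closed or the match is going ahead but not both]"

1

Statement 1: Formalization: ~(((Q nand P) <-> R) nand R)

Q nand P = F nand F = T
(Q nand P) <-> R = T <-> T = T
((Q nand P) <-> R) nand R = T nand T = F
~(((Q nand P) <-> R) nand R) = ~F = T
Thus Statement 1 is true.

Statement 2: In symbols: ~(~P | (~R xor ~Q))

~P = ~F = T
~R = ~T = F
~Q = ~F = T
~R xor ~Q = F xor T = T
~P | (~R xor ~Q) = T | T = T
~(~P | (~R xor ~Q)) = ~T = F
Thus Statement 2 is false.

1 of the 2 statements is true.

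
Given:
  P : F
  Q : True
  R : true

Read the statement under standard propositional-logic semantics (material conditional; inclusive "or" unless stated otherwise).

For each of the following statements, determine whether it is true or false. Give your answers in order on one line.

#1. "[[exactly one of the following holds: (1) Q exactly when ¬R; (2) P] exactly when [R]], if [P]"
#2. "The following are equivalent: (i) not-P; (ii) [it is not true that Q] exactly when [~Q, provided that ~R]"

#1 True / #2 False

#1: This is P -> (((Q iff not R) xor P) iff R).

not R = not True = False
Q iff not R = True iff False = False
(Q iff not R) xor P = False xor False = False
((Q iff not R) xor P) iff R = False iff True = False
P -> (((Q iff not R) xor P) iff R) = False -> False = True
So #1 is true.

#2: Parsed as not P iff (not Q iff (not R -> not Q))

not P = not False = True
not Q = not True = False
not R = not True = False
not Q = not True = False
not R -> not Q = False -> False = True
not Q iff (not R -> not Q) = False iff True = False
not P iff (not Q iff (not R -> not Q)) = True iff False = False
Hence #2 is false.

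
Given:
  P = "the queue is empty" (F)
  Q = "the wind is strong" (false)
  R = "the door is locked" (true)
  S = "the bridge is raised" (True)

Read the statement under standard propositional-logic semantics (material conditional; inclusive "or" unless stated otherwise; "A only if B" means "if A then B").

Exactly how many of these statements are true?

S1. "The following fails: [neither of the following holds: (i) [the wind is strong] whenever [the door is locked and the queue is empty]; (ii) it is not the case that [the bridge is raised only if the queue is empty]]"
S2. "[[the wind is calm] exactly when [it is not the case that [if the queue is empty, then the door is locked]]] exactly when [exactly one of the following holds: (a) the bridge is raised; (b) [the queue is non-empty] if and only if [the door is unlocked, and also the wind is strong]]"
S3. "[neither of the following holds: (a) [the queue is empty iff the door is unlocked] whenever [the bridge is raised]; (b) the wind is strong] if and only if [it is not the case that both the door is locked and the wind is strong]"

S1: In symbols: not (((R and P) -> Q) nor not (S -> P))

R and P = True and False = False
(R and P) -> Q = False -> False = True
S -> P = True -> False = False
not (S -> P) = not False = True
((R and P) -> Q) nor not (S -> P) = True nor True = False
not (((R and P) -> Q) nor not (S -> P)) = not False = True
So S1 is true.

S2: This is (not Q iff not (P -> R)) iff (S xor (not P iff (not R and Q))).

not Q = not False = True
P -> R = False -> True = True
not (P -> R) = not True = False
not Q iff not (P -> R) = True iff False = False
not P = not False = True
not R = not True = False
not R and Q = False and False = False
not P iff (not R and Q) = True iff False = False
S xor (not P iff (not R and Q)) = True xor False = True
(not Q iff not (P -> R)) iff (S xor (not P iff (not R and Q))) = False iff True = False
So S2 is false.

S3: In symbols: ((S -> (P iff not R)) nor Q) iff (R nand Q)

not R = not True = False
P iff not R = False iff False = True
S -> (P iff not R) = True -> True = True
(S -> (P iff not R)) nor Q = True nor False = False
R nand Q = True nand False = True
((S -> (P iff not R)) nor Q) iff (R nand Q) = False iff True = False
Thus S3 is false.

Count: 1.

1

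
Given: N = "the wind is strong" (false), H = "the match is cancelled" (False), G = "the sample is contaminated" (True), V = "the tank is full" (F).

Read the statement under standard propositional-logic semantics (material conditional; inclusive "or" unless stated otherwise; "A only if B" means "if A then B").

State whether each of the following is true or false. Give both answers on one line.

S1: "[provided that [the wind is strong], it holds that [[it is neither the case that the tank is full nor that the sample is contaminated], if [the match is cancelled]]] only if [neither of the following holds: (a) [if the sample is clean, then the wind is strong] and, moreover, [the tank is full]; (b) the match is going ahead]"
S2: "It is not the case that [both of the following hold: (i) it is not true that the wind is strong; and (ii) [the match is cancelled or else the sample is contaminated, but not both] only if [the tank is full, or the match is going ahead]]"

S1: This is (N → (H → (V ↓ G))) → (((¬G → N) ∧ V) ↓ ¬H).

V ↓ G = F ↓ T = F
H → (V ↓ G) = F → F = T
N → (H → (V ↓ G)) = F → T = T
¬G = ¬T = F
¬G → N = F → F = T
(¬G → N) ∧ V = T ∧ F = F
¬H = ¬F = T
((¬G → N) ∧ V) ↓ ¬H = F ↓ T = F
(N → (H → (V ↓ G))) → (((¬G → N) ∧ V) ↓ ¬H) = T → F = F
So S1 is false.

S2: In symbols: ¬(¬N ∧ ((H ⊕ G) → (V ∨ ¬H)))

¬N = ¬F = T
H ⊕ G = F ⊕ T = T
¬H = ¬F = T
V ∨ ¬H = F ∨ T = T
(H ⊕ G) → (V ∨ ¬H) = T → T = T
¬N ∧ ((H ⊕ G) → (V ∨ ¬H)) = T ∧ T = T
¬(¬N ∧ ((H ⊕ G) → (V ∨ ¬H))) = ¬T = F
So S2 is false.

S1 False, S2 False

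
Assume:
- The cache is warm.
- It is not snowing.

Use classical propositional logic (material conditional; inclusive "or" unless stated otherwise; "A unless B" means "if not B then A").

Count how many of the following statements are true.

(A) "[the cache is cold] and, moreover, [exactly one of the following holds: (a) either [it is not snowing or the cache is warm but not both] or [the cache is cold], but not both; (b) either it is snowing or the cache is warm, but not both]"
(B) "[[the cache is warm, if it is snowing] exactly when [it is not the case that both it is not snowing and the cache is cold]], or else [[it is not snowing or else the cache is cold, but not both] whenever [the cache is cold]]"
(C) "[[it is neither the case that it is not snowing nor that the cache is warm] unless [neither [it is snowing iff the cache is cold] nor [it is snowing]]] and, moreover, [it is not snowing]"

1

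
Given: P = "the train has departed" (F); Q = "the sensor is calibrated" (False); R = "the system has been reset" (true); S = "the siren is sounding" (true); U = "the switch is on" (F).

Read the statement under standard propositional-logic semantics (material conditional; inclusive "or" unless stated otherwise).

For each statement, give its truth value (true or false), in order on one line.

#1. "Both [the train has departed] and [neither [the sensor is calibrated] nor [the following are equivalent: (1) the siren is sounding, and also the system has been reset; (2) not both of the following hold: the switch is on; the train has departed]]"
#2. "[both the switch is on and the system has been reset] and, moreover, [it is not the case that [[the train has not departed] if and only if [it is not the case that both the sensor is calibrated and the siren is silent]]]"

#1: In symbols: P & (Q nor ((S & R) <-> (U nand P)))

S & R = T & T = T
U nand P = F nand F = T
(S & R) <-> (U nand P) = T <-> T = T
Q nor ((S & R) <-> (U nand P)) = F nor T = F
P & (Q nor ((S & R) <-> (U nand P))) = F & F = F
Hence #1 is false.

#2: This is (U & R) & ~(~P <-> (Q nand ~S)).

U & R = F & T = F
~P = ~F = T
~S = ~T = F
Q nand ~S = F nand F = T
~P <-> (Q nand ~S) = T <-> T = T
~(~P <-> (Q nand ~S)) = ~T = F
(U & R) & ~(~P <-> (Q nand ~S)) = F & F = F
Thus #2 is false.

#1 False; #2 False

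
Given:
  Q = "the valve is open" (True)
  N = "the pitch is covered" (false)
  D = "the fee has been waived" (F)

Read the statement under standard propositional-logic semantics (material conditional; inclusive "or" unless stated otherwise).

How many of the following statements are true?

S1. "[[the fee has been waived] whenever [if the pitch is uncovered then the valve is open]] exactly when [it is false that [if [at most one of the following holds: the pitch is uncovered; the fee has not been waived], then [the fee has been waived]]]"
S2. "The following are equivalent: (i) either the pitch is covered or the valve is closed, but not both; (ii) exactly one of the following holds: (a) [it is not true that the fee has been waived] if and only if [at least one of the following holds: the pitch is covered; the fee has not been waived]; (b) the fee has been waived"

1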